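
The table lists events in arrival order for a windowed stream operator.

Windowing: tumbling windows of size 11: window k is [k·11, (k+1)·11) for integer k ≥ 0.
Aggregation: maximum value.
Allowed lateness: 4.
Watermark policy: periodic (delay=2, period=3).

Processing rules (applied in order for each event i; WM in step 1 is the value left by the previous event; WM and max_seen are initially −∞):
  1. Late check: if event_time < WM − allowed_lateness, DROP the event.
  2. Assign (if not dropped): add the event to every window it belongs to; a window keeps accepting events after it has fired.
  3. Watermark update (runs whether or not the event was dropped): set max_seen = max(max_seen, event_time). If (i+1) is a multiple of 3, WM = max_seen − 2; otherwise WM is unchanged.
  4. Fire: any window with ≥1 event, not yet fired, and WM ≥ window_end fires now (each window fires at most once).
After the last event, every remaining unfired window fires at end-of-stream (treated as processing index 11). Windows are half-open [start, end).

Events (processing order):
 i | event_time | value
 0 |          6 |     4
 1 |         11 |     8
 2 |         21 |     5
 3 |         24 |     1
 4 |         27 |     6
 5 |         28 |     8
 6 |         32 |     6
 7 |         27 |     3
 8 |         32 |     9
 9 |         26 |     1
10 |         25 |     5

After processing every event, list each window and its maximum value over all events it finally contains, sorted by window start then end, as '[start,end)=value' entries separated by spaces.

i=0 t=6 v=4: → [0,11); WM=−∞
i=1 t=11 v=8: → [11,22); WM=−∞
i=2 t=21 v=5: → [11,22); WM=19; [0,11) fires=4
i=3 t=24 v=1: → [22,33); WM=19
i=4 t=27 v=6: → [22,33); WM=19
i=5 t=28 v=8: → [22,33); WM=26; [11,22) fires=8
i=6 t=32 v=6: → [22,33); WM=26
i=7 t=27 v=3: → [22,33); WM=26
i=8 t=32 v=9: → [22,33); WM=30
i=9 t=26 v=1: → [22,33); WM=30
i=10 t=25 v=5: DROP (t<30-4); WM=30

[0,11)=4 [11,22)=8 [22,33)=9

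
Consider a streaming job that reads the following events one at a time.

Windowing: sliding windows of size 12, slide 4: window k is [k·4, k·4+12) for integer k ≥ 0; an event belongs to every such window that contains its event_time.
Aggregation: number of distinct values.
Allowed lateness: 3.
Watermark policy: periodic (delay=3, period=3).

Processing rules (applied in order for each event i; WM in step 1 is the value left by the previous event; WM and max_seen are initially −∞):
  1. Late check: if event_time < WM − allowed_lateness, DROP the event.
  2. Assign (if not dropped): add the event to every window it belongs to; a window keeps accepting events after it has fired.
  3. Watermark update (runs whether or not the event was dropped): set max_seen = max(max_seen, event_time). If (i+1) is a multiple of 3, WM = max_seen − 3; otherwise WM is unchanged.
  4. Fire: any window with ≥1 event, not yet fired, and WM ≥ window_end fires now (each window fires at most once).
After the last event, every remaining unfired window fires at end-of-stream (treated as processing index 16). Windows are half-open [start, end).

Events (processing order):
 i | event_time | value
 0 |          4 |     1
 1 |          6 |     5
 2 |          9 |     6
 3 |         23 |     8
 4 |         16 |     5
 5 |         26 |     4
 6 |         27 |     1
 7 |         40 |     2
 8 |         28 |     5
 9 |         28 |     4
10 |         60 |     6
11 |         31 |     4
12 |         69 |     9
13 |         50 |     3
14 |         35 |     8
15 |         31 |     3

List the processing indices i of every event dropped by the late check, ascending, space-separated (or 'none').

i=0 t=4 v=1: → [4,16),[0,12); WM=−∞
i=1 t=6 v=5: → [4,16),[0,12); WM=−∞
i=2 t=9 v=6: → [8,20),[4,16),[0,12); WM=6
i=3 t=23 v=8: → [20,32),[16,28),[12,24); WM=6
i=4 t=16 v=5: → [16,28),[12,24),[8,20); WM=6
i=5 t=26 v=4: → [24,36),[20,32),[16,28); WM=23; [0,12) fires=3 [4,16) fires=3 [8,20) fires=2
i=6 t=27 v=1: → [24,36),[20,32),[16,28); WM=23
i=7 t=40 v=2: → [40,52),[36,48),[32,44); WM=23
i=8 t=28 v=5: → [28,40),[24,36),[20,32); WM=37; [12,24) fires=2 [16,28) fires=4 [20,32) fires=4 [24,36) fires=3
i=9 t=28 v=4: DROP (t<37-3); WM=37
i=10 t=60 v=6: → [60,72),[56,68),[52,64); WM=37
i=11 t=31 v=4: DROP (t<37-3); WM=57; [28,40) fires=1 [32,44) fires=1 [36,48) fires=1 [40,52) fires=1
i=12 t=69 v=9: → [68,80),[64,76),[60,72); WM=57
i=13 t=50 v=3: DROP (t<57-3); WM=57
i=14 t=35 v=8: DROP (t<57-3); WM=66; [52,64) fires=1
i=15 t=31 v=3: DROP (t<66-3); WM=66

9 11 13 14 15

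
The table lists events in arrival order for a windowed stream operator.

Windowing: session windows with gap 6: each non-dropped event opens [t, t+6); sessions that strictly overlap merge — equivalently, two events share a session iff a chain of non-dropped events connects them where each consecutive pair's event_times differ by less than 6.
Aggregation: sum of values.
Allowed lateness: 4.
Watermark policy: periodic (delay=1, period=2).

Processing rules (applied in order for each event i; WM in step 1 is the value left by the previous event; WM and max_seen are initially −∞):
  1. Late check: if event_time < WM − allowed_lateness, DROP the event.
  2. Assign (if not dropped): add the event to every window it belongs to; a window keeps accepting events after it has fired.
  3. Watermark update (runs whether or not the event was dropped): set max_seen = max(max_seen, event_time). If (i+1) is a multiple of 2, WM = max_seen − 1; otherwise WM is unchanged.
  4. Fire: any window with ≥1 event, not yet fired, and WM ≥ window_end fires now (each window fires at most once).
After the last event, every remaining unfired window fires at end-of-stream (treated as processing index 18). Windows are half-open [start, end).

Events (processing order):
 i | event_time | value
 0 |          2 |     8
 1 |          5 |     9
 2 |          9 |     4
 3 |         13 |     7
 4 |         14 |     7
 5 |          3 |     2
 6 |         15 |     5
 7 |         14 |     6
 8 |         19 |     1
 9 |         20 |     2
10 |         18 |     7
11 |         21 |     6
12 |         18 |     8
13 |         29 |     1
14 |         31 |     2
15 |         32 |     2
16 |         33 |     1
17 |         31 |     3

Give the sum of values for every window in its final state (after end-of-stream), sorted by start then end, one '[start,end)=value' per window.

i=0 t=2 v=8: → [2,8); WM=−∞
i=1 t=5 v=9: → [2,11); WM=4
i=2 t=9 v=4: → [2,15); WM=4
i=3 t=13 v=7: → [2,19); WM=12
i=4 t=14 v=7: → [2,20); WM=12
i=5 t=3 v=2: DROP (t<12-4); WM=13
i=6 t=15 v=5: → [2,21); WM=13
i=7 t=14 v=6: → [2,21); WM=14
i=8 t=19 v=1: → [2,25); WM=14
i=9 t=20 v=2: → [2,26); WM=19
i=10 t=18 v=7: → [2,26); WM=19
i=11 t=21 v=6: → [2,27); WM=20
i=12 t=18 v=8: → [2,27); WM=20
i=13 t=29 v=1: → [29,35); WM=28
i=14 t=31 v=2: → [29,37); WM=28
i=15 t=32 v=2: → [29,38); WM=31
i=16 t=33 v=1: → [29,39); WM=31
i=17 t=31 v=3: → [29,39); WM=32

[2,27)=70 [29,39)=9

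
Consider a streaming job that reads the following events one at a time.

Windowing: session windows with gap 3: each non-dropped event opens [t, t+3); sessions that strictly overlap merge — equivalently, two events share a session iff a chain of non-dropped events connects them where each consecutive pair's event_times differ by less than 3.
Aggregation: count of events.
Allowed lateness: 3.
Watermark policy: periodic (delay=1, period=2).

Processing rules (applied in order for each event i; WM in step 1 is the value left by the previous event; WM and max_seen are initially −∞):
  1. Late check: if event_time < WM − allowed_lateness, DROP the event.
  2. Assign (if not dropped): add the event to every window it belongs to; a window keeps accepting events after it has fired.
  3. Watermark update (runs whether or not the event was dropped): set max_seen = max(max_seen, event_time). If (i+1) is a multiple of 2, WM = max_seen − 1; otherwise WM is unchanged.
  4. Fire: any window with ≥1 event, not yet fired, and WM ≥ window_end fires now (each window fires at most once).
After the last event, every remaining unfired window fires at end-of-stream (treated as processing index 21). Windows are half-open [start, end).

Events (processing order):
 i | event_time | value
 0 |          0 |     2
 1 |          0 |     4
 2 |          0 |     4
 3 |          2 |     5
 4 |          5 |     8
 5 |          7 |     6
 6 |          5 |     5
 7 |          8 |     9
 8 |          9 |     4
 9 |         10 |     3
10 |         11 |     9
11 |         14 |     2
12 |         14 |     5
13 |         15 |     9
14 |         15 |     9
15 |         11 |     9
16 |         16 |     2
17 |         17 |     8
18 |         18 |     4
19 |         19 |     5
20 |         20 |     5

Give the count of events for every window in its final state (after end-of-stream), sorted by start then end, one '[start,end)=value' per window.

[0,5)=4 [5,14)=8 [14,23)=9

i=0 t=0 v=2: → [0,3); WM=−∞
i=1 t=0 v=4: → [0,3); WM=-1
i=2 t=0 v=4: → [0,3); WM=-1
i=3 t=2 v=5: → [0,5); WM=1
i=4 t=5 v=8: → [5,8); WM=1
i=5 t=7 v=6: → [5,10); WM=6
i=6 t=5 v=5: → [5,10); WM=6
i=7 t=8 v=9: → [5,11); WM=7
i=8 t=9 v=4: → [5,12); WM=7
i=9 t=10 v=3: → [5,13); WM=9
i=10 t=11 v=9: → [5,14); WM=9
i=11 t=14 v=2: → [14,17); WM=13
i=12 t=14 v=5: → [14,17); WM=13
i=13 t=15 v=9: → [14,18); WM=14
i=14 t=15 v=9: → [14,18); WM=14
i=15 t=11 v=9: → [5,14); WM=14
i=16 t=16 v=2: → [14,19); WM=14
i=17 t=17 v=8: → [14,20); WM=16
i=18 t=18 v=4: → [14,21); WM=16
i=19 t=19 v=5: → [14,22); WM=18
i=20 t=20 v=5: → [14,23); WM=18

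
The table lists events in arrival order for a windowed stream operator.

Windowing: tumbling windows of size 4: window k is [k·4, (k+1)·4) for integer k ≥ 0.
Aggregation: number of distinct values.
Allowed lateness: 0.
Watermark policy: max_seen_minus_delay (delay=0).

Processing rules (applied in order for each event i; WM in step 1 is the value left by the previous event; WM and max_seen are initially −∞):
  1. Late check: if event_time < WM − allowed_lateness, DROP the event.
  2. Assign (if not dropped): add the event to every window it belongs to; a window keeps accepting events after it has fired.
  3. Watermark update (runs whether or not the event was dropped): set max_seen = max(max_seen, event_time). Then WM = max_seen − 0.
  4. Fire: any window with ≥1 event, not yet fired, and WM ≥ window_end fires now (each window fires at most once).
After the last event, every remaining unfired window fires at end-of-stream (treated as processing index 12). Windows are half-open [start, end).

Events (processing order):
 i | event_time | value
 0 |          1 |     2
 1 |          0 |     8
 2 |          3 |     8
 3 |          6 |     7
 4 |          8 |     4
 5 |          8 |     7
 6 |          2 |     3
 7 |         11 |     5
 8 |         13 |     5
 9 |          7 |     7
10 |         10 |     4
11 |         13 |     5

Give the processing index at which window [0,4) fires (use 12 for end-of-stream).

3

i=0 t=1 v=2: → [0,4); WM=1
i=1 t=0 v=8: DROP (t<1-0); WM=1
i=2 t=3 v=8: → [0,4); WM=3
i=3 t=6 v=7: → [4,8); WM=6; [0,4) fires=2
i=4 t=8 v=4: → [8,12); WM=8; [4,8) fires=1
i=5 t=8 v=7: → [8,12); WM=8
i=6 t=2 v=3: DROP (t<8-0); WM=8
i=7 t=11 v=5: → [8,12); WM=11
i=8 t=13 v=5: → [12,16); WM=13; [8,12) fires=3
i=9 t=7 v=7: DROP (t<13-0); WM=13
i=10 t=10 v=4: DROP (t<13-0); WM=13
i=11 t=13 v=5: → [12,16); WM=13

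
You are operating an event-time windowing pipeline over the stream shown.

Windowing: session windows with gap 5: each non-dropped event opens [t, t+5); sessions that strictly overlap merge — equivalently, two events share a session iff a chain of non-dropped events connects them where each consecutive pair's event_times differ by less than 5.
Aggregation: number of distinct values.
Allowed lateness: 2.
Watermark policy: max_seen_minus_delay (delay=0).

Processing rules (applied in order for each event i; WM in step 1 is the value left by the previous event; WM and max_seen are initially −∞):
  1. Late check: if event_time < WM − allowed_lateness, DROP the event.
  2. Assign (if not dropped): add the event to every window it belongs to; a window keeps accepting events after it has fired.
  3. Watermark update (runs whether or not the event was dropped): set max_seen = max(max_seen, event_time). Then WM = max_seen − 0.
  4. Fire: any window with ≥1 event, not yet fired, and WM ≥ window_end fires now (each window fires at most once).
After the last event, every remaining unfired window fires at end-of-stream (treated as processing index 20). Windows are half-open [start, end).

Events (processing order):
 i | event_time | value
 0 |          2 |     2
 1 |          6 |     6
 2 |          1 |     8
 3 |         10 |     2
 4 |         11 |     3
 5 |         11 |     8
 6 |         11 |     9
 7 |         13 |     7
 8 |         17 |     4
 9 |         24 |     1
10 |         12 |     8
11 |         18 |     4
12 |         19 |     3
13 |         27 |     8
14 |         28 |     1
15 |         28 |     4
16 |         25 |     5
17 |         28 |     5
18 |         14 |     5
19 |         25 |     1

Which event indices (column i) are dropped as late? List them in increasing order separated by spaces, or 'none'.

2 10 11 12 16 18 19

i=0 t=2 v=2: → [2,7); WM=2
i=1 t=6 v=6: → [2,11); WM=6
i=2 t=1 v=8: DROP (t<6-2); WM=6
i=3 t=10 v=2: → [2,15); WM=10
i=4 t=11 v=3: → [2,16); WM=11
i=5 t=11 v=8: → [2,16); WM=11
i=6 t=11 v=9: → [2,16); WM=11
i=7 t=13 v=7: → [2,18); WM=13
i=8 t=17 v=4: → [2,22); WM=17
i=9 t=24 v=1: → [24,29); WM=24
i=10 t=12 v=8: DROP (t<24-2); WM=24
i=11 t=18 v=4: DROP (t<24-2); WM=24
i=12 t=19 v=3: DROP (t<24-2); WM=24
i=13 t=27 v=8: → [24,32); WM=27
i=14 t=28 v=1: → [24,33); WM=28
i=15 t=28 v=4: → [24,33); WM=28
i=16 t=25 v=5: DROP (t<28-2); WM=28
i=17 t=28 v=5: → [24,33); WM=28
i=18 t=14 v=5: DROP (t<28-2); WM=28
i=19 t=25 v=1: DROP (t<28-2); WM=28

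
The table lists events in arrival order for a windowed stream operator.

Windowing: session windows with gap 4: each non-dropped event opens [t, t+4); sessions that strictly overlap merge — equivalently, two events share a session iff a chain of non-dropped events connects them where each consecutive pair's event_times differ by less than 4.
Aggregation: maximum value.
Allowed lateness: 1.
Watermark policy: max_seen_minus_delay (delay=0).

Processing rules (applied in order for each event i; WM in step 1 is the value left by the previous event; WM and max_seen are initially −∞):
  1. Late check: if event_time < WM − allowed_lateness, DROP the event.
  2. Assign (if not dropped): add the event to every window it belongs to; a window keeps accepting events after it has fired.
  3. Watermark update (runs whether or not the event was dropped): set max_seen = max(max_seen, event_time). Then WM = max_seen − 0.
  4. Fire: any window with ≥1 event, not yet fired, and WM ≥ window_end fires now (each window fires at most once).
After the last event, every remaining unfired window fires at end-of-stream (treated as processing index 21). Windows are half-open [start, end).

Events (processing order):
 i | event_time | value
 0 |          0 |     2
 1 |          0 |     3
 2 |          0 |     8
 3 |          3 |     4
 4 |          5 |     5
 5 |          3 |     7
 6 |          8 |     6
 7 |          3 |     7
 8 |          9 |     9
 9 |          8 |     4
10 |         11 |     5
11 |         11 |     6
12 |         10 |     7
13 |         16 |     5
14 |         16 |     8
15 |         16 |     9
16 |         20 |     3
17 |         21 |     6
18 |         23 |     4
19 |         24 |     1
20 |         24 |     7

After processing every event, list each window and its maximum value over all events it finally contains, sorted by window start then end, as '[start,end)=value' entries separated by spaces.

[0,15)=9 [16,20)=9 [20,28)=7

i=0 t=0 v=2: → [0,4); WM=0
i=1 t=0 v=3: → [0,4); WM=0
i=2 t=0 v=8: → [0,4); WM=0
i=3 t=3 v=4: → [0,7); WM=3
i=4 t=5 v=5: → [0,9); WM=5
i=5 t=3 v=7: DROP (t<5-1); WM=5
i=6 t=8 v=6: → [0,12); WM=8
i=7 t=3 v=7: DROP (t<8-1); WM=8
i=8 t=9 v=9: → [0,13); WM=9
i=9 t=8 v=4: → [0,13); WM=9
i=10 t=11 v=5: → [0,15); WM=11
i=11 t=11 v=6: → [0,15); WM=11
i=12 t=10 v=7: → [0,15); WM=11
i=13 t=16 v=5: → [16,20); WM=16
i=14 t=16 v=8: → [16,20); WM=16
i=15 t=16 v=9: → [16,20); WM=16
i=16 t=20 v=3: → [20,24); WM=20
i=17 t=21 v=6: → [20,25); WM=21
i=18 t=23 v=4: → [20,27); WM=23
i=19 t=24 v=1: → [20,28); WM=24
i=20 t=24 v=7: → [20,28); WM=24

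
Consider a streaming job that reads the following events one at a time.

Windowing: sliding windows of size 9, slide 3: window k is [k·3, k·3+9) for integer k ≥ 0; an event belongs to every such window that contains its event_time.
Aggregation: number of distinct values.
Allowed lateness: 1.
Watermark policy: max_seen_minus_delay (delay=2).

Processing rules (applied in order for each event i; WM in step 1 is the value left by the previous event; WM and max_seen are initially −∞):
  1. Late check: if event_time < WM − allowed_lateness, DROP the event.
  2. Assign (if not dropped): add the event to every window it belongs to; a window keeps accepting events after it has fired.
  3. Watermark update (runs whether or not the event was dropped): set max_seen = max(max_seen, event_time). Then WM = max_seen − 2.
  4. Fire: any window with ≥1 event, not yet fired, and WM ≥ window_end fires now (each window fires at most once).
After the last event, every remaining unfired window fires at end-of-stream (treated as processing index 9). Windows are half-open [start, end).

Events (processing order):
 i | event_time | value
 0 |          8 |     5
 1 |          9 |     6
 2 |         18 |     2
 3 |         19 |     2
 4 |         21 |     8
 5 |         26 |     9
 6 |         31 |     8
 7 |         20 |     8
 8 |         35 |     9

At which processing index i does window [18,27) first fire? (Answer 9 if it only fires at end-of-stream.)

6

i=0 t=8 v=5: → [6,15),[3,12),[0,9); WM=6
i=1 t=9 v=6: → [9,18),[6,15),[3,12); WM=7
i=2 t=18 v=2: → [18,27),[15,24),[12,21); WM=16; [0,9) fires=1 [3,12) fires=2 [6,15) fires=2
i=3 t=19 v=2: → [18,27),[15,24),[12,21); WM=17
i=4 t=21 v=8: → [21,30),[18,27),[15,24); WM=19; [9,18) fires=1
i=5 t=26 v=9: → [24,33),[21,30),[18,27); WM=24; [12,21) fires=1 [15,24) fires=2
i=6 t=31 v=8: → [30,39),[27,36),[24,33); WM=29; [18,27) fires=3
i=7 t=20 v=8: DROP (t<29-1); WM=29
i=8 t=35 v=9: → [33,42),[30,39),[27,36); WM=33; [21,30) fires=2 [24,33) fires=2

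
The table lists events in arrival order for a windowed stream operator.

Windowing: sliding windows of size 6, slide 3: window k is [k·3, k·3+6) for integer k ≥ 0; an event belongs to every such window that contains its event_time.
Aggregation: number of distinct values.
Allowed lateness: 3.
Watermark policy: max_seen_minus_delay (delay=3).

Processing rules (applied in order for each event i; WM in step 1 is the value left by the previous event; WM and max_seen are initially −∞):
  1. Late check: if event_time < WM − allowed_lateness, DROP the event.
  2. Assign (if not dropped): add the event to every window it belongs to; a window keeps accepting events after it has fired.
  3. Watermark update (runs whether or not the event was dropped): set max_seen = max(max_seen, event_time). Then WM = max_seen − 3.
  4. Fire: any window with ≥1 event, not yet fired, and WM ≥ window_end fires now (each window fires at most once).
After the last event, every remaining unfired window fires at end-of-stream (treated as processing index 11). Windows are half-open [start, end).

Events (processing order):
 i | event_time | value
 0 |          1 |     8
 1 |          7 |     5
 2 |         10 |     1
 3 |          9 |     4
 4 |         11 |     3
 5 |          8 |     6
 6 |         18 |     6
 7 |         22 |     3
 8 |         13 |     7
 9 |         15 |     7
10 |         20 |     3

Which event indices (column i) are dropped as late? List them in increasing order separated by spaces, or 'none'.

8 9

i=0 t=1 v=8: → [0,6); WM=-2
i=1 t=7 v=5: → [6,12),[3,9); WM=4
i=2 t=10 v=1: → [9,15),[6,12); WM=7; [0,6) fires=1
i=3 t=9 v=4: → [9,15),[6,12); WM=7
i=4 t=11 v=3: → [9,15),[6,12); WM=8
i=5 t=8 v=6: → [6,12),[3,9); WM=8
i=6 t=18 v=6: → [18,24),[15,21); WM=15; [3,9) fires=2 [6,12) fires=5 [9,15) fires=3
i=7 t=22 v=3: → [21,27),[18,24); WM=19
i=8 t=13 v=7: DROP (t<19-3); WM=19
i=9 t=15 v=7: DROP (t<19-3); WM=19
i=10 t=20 v=3: → [18,24),[15,21); WM=19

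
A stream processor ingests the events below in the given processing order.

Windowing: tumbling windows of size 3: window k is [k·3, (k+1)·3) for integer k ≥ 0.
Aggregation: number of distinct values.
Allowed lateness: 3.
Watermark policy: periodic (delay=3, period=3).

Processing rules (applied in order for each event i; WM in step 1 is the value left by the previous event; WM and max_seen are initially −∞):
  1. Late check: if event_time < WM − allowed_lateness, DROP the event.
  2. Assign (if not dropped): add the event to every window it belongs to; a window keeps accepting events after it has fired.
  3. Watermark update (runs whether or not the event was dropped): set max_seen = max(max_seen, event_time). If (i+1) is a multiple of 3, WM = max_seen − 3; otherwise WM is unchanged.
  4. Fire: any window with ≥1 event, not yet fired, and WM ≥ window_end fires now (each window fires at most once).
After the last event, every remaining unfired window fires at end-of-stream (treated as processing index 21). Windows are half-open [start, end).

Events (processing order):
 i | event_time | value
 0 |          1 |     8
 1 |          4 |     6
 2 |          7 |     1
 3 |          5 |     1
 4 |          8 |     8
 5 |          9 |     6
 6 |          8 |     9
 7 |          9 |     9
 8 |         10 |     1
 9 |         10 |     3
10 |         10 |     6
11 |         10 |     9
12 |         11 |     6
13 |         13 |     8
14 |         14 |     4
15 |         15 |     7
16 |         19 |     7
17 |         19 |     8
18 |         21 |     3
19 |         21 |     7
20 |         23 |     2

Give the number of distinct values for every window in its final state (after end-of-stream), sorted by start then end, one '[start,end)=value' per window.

[0,3)=1 [3,6)=2 [6,9)=3 [9,12)=4 [12,15)=2 [15,18)=1 [18,21)=2 [21,24)=3

i=0 t=1 v=8: → [0,3); WM=−∞
i=1 t=4 v=6: → [3,6); WM=−∞
i=2 t=7 v=1: → [6,9); WM=4; [0,3) fires=1
i=3 t=5 v=1: → [3,6); WM=4
i=4 t=8 v=8: → [6,9); WM=4
i=5 t=9 v=6: → [9,12); WM=6; [3,6) fires=2
i=6 t=8 v=9: → [6,9); WM=6
i=7 t=9 v=9: → [9,12); WM=6
i=8 t=10 v=1: → [9,12); WM=7
i=9 t=10 v=3: → [9,12); WM=7
i=10 t=10 v=6: → [9,12); WM=7
i=11 t=10 v=9: → [9,12); WM=7
i=12 t=11 v=6: → [9,12); WM=7
i=13 t=13 v=8: → [12,15); WM=7
i=14 t=14 v=4: → [12,15); WM=11; [6,9) fires=3
i=15 t=15 v=7: → [15,18); WM=11
i=16 t=19 v=7: → [18,21); WM=11
i=17 t=19 v=8: → [18,21); WM=16; [9,12) fires=4 [12,15) fires=2
i=18 t=21 v=3: → [21,24); WM=16
i=19 t=21 v=7: → [21,24); WM=16
i=20 t=23 v=2: → [21,24); WM=20; [15,18) fires=1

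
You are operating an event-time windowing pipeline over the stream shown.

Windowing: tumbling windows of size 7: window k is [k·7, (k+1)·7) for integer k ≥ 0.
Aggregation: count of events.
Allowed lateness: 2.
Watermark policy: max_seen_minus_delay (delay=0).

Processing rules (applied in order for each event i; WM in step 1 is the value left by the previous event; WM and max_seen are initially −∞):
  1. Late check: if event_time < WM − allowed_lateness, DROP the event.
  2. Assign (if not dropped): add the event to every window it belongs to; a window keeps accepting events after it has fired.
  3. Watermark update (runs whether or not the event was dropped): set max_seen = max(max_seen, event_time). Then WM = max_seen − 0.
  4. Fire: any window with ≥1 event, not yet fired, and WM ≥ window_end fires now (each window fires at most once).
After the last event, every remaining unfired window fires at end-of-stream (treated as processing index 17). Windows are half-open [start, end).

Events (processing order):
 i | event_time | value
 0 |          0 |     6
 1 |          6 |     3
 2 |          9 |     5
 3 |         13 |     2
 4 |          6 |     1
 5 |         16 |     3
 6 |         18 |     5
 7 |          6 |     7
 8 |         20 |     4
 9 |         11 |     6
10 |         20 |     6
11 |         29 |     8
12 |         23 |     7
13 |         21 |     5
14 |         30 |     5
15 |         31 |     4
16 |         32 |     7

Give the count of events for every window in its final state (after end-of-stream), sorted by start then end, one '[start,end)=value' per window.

[0,7)=2 [7,14)=2 [14,21)=4 [28,35)=4

i=0 t=0 v=6: → [0,7); WM=0
i=1 t=6 v=3: → [0,7); WM=6
i=2 t=9 v=5: → [7,14); WM=9; [0,7) fires=2
i=3 t=13 v=2: → [7,14); WM=13
i=4 t=6 v=1: DROP (t<13-2); WM=13
i=5 t=16 v=3: → [14,21); WM=16; [7,14) fires=2
i=6 t=18 v=5: → [14,21); WM=18
i=7 t=6 v=7: DROP (t<18-2); WM=18
i=8 t=20 v=4: → [14,21); WM=20
i=9 t=11 v=6: DROP (t<20-2); WM=20
i=10 t=20 v=6: → [14,21); WM=20
i=11 t=29 v=8: → [28,35); WM=29; [14,21) fires=4
i=12 t=23 v=7: DROP (t<29-2); WM=29
i=13 t=21 v=5: DROP (t<29-2); WM=29
i=14 t=30 v=5: → [28,35); WM=30
i=15 t=31 v=4: → [28,35); WM=31
i=16 t=32 v=7: → [28,35); WM=32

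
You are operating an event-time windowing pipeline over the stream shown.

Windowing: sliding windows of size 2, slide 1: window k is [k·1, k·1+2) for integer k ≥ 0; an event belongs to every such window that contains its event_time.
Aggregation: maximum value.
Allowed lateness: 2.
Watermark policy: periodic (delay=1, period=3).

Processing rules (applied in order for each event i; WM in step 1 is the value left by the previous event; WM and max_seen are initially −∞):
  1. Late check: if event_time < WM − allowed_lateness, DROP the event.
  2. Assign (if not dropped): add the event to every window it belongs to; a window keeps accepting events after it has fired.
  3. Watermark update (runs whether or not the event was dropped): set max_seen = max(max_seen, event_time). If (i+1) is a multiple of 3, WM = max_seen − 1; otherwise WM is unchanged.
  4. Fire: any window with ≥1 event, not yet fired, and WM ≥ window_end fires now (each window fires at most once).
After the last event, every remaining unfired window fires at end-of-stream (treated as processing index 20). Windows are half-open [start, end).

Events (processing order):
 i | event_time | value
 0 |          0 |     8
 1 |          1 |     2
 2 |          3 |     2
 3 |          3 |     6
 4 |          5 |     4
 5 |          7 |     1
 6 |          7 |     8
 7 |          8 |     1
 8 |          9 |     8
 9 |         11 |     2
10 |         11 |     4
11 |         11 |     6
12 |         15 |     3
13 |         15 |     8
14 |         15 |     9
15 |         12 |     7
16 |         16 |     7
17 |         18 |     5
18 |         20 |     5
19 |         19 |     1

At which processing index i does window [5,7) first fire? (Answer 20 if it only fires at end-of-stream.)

8

i=0 t=0 v=8: → [0,2); WM=−∞
i=1 t=1 v=2: → [1,3),[0,2); WM=−∞
i=2 t=3 v=2: → [3,5),[2,4); WM=2; [0,2) fires=8
i=3 t=3 v=6: → [3,5),[2,4); WM=2
i=4 t=5 v=4: → [5,7),[4,6); WM=2
i=5 t=7 v=1: → [7,9),[6,8); WM=6; [1,3) fires=2 [2,4) fires=6 [3,5) fires=6 [4,6) fires=4
i=6 t=7 v=8: → [7,9),[6,8); WM=6
i=7 t=8 v=1: → [8,10),[7,9); WM=6
i=8 t=9 v=8: → [9,11),[8,10); WM=8; [5,7) fires=4 [6,8) fires=8
i=9 t=11 v=2: → [11,13),[10,12); WM=8
i=10 t=11 v=4: → [11,13),[10,12); WM=8
i=11 t=11 v=6: → [11,13),[10,12); WM=10; [7,9) fires=8 [8,10) fires=8
i=12 t=15 v=3: → [15,17),[14,16); WM=10
i=13 t=15 v=8: → [15,17),[14,16); WM=10
i=14 t=15 v=9: → [15,17),[14,16); WM=14; [9,11) fires=8 [10,12) fires=6 [11,13) fires=6
i=15 t=12 v=7: → [12,14),[11,13); WM=14; [12,14) fires=7
i=16 t=16 v=7: → [16,18),[15,17); WM=14
i=17 t=18 v=5: → [18,20),[17,19); WM=17; [14,16) fires=9 [15,17) fires=9
i=18 t=20 v=5: → [20,22),[19,21); WM=17
i=19 t=19 v=1: → [19,21),[18,20); WM=17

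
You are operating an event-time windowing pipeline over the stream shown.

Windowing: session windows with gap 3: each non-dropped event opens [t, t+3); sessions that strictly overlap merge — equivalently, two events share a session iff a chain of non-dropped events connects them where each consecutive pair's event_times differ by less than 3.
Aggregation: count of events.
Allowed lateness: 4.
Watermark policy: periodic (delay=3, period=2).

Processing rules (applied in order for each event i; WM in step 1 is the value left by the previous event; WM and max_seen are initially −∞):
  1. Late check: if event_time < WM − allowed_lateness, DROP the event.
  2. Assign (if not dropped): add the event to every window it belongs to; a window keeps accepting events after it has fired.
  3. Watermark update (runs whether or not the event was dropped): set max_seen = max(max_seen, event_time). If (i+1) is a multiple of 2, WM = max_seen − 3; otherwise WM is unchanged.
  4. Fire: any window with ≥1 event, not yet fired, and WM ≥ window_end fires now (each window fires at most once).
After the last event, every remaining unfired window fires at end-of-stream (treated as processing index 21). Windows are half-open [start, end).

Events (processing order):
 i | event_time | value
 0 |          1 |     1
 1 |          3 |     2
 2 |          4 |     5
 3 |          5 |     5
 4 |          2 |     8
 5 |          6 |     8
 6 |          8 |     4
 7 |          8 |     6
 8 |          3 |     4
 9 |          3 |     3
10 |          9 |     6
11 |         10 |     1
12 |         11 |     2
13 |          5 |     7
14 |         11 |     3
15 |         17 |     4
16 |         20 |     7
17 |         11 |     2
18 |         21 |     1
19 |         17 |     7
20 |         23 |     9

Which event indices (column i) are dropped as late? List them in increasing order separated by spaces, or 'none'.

none

i=0 t=1 v=1: → [1,4); WM=−∞
i=1 t=3 v=2: → [1,6); WM=0
i=2 t=4 v=5: → [1,7); WM=0
i=3 t=5 v=5: → [1,8); WM=2
i=4 t=2 v=8: → [1,8); WM=2
i=5 t=6 v=8: → [1,9); WM=3
i=6 t=8 v=4: → [1,11); WM=3
i=7 t=8 v=6: → [1,11); WM=5
i=8 t=3 v=4: → [1,11); WM=5
i=9 t=3 v=3: → [1,11); WM=5
i=10 t=9 v=6: → [1,12); WM=5
i=11 t=10 v=1: → [1,13); WM=7
i=12 t=11 v=2: → [1,14); WM=7
i=13 t=5 v=7: → [1,14); WM=8
i=14 t=11 v=3: → [1,14); WM=8
i=15 t=17 v=4: → [17,20); WM=14
i=16 t=20 v=7: → [20,23); WM=14
i=17 t=11 v=2: → [1,14); WM=17
i=18 t=21 v=1: → [20,24); WM=17
i=19 t=17 v=7: → [17,20); WM=18
i=20 t=23 v=9: → [20,26); WM=18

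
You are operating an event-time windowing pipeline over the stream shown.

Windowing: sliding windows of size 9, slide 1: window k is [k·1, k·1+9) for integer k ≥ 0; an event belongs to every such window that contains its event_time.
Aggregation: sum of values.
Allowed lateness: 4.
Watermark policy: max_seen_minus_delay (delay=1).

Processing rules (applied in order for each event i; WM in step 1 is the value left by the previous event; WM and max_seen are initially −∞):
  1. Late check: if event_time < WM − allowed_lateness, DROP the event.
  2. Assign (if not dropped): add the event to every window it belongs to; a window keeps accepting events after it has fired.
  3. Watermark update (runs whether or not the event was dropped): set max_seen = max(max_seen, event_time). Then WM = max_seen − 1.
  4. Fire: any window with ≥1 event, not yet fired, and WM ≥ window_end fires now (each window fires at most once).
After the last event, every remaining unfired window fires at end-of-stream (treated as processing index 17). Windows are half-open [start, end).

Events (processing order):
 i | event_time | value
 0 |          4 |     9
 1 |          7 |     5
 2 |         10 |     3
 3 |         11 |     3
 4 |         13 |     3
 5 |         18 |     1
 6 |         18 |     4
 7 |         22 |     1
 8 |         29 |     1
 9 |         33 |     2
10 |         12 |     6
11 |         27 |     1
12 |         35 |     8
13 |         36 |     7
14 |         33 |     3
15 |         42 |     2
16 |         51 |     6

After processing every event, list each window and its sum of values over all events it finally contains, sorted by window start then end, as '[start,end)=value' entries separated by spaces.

[0,9)=14 [1,10)=14 [2,11)=17 [3,12)=20 [4,13)=20 [5,14)=14 [6,15)=14 [7,16)=14 [8,17)=9 [9,18)=9 [10,19)=14 [11,20)=11 [12,21)=8 [13,22)=8 [14,23)=6 [15,24)=6 [16,25)=6 [17,26)=6 [18,27)=6 [19,28)=1 [20,29)=1 [21,30)=2 [22,31)=2 [23,32)=1 [24,33)=1 [25,34)=6 [26,35)=6 [27,36)=14 [28,37)=21 [29,38)=21 [30,39)=20 [31,40)=20 [32,41)=20 [33,42)=20 [34,43)=17 [35,44)=17 [36,45)=9 [37,46)=2 [38,47)=2 [39,48)=2 [40,49)=2 [41,50)=2 [42,51)=2 [43,52)=6 [44,53)=6 [45,54)=6 [46,55)=6 [47,56)=6 [48,57)=6 [49,58)=6 [50,59)=6 [51,60)=6

i=0 t=4 v=9: → [4,13),[3,12),[2,11),[1,10),[0,9); WM=3
i=1 t=7 v=5: → [7,16),[6,15),[5,14),[4,13),[3,12),[2,11),[1,10),[0,9); WM=6
i=2 t=10 v=3: → [10,19),[9,18),[8,17),[7,16),[6,15),[5,14),[4,13),[3,12),[2,11); WM=9; [0,9) fires=14
i=3 t=11 v=3: → [11,20),[10,19),[9,18),[8,17),[7,16),[6,15),[5,14),[4,13),[3,12); WM=10; [1,10) fires=14
i=4 t=13 v=3: → [13,22),[12,21),[11,20),[10,19),[9,18),[8,17),[7,16),[6,15),[5,14); WM=12; [2,11) fires=17 [3,12) fires=20
i=5 t=18 v=1: → [18,27),[17,26),[16,25),[15,24),[14,23),[13,22),[12,21),[11,20),[10,19); WM=17; [4,13) fires=20 [5,14) fires=14 [6,15) fires=14 [7,16) fires=14 [8,17) fires=9
i=6 t=18 v=4: → [18,27),[17,26),[16,25),[15,24),[14,23),[13,22),[12,21),[11,20),[10,19); WM=17
i=7 t=22 v=1: → [22,31),[21,30),[20,29),[19,28),[18,27),[17,26),[16,25),[15,24),[14,23); WM=21; [9,18) fires=9 [10,19) fires=14 [11,20) fires=11 [12,21) fires=8
i=8 t=29 v=1: → [29,38),[28,37),[27,36),[26,35),[25,34),[24,33),[23,32),[22,31),[21,30); WM=28; [13,22) fires=8 [14,23) fires=6 [15,24) fires=6 [16,25) fires=6 [17,26) fires=6 [18,27) fires=6 [19,28) fires=1
i=9 t=33 v=2: → [33,42),[32,41),[31,40),[30,39),[29,38),[28,37),[27,36),[26,35),[25,34); WM=32; [20,29) fires=1 [21,30) fires=2 [22,31) fires=2 [23,32) fires=1
i=10 t=12 v=6: DROP (t<32-4); WM=32
i=11 t=27 v=1: DROP (t<32-4); WM=32
i=12 t=35 v=8: → [35,44),[34,43),[33,42),[32,41),[31,40),[30,39),[29,38),[28,37),[27,36); WM=34; [24,33) fires=1 [25,34) fires=3
i=13 t=36 v=7: → [36,45),[35,44),[34,43),[33,42),[32,41),[31,40),[30,39),[29,38),[28,37); WM=35; [26,35) fires=3
i=14 t=33 v=3: → [33,42),[32,41),[31,40),[30,39),[29,38),[28,37),[27,36),[26,35),[25,34); WM=35
i=15 t=42 v=2: → [42,51),[41,50),[40,49),[39,48),[38,47),[37,46),[36,45),[35,44),[34,43); WM=41; [27,36) fires=14 [28,37) fires=21 [29,38) fires=21 [30,39) fires=20 [31,40) fires=20 [32,41) fires=20
i=16 t=51 v=6: → [51,60),[50,59),[49,58),[48,57),[47,56),[46,55),[45,54),[44,53),[43,52); WM=50; [33,42) fires=20 [34,43) fires=17 [35,44) fires=17 [36,45) fires=9 [37,46) fires=2 [38,47) fires=2 [39,48) fires=2 [40,49) fires=2 [41,50) fires=2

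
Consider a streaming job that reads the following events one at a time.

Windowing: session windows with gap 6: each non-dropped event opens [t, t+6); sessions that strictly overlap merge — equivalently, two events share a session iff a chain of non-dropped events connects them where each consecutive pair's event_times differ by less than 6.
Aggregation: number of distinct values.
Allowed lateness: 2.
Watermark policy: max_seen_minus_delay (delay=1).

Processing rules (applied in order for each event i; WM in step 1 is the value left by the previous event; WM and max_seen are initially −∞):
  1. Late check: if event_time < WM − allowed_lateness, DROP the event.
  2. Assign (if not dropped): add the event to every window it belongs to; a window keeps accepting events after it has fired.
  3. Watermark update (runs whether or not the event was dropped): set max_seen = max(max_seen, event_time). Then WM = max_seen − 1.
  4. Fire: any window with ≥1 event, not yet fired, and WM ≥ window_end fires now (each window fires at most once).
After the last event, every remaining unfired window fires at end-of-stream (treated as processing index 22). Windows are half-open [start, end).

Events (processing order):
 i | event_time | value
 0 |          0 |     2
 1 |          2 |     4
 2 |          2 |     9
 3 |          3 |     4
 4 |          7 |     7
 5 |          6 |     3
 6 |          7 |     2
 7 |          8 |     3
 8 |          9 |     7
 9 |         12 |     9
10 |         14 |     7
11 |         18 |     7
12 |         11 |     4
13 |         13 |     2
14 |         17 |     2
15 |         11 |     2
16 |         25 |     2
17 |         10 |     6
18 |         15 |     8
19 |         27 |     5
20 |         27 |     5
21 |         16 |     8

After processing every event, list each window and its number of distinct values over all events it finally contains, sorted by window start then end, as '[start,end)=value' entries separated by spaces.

[0,24)=5 [25,33)=2

i=0 t=0 v=2: → [0,6); WM=-1
i=1 t=2 v=4: → [0,8); WM=1
i=2 t=2 v=9: → [0,8); WM=1
i=3 t=3 v=4: → [0,9); WM=2
i=4 t=7 v=7: → [0,13); WM=6
i=5 t=6 v=3: → [0,13); WM=6
i=6 t=7 v=2: → [0,13); WM=6
i=7 t=8 v=3: → [0,14); WM=7
i=8 t=9 v=7: → [0,15); WM=8
i=9 t=12 v=9: → [0,18); WM=11
i=10 t=14 v=7: → [0,20); WM=13
i=11 t=18 v=7: → [0,24); WM=17
i=12 t=11 v=4: DROP (t<17-2); WM=17
i=13 t=13 v=2: DROP (t<17-2); WM=17
i=14 t=17 v=2: → [0,24); WM=17
i=15 t=11 v=2: DROP (t<17-2); WM=17
i=16 t=25 v=2: → [25,31); WM=24
i=17 t=10 v=6: DROP (t<24-2); WM=24
i=18 t=15 v=8: DROP (t<24-2); WM=24
i=19 t=27 v=5: → [25,33); WM=26
i=20 t=27 v=5: → [25,33); WM=26
i=21 t=16 v=8: DROP (t<26-2); WM=26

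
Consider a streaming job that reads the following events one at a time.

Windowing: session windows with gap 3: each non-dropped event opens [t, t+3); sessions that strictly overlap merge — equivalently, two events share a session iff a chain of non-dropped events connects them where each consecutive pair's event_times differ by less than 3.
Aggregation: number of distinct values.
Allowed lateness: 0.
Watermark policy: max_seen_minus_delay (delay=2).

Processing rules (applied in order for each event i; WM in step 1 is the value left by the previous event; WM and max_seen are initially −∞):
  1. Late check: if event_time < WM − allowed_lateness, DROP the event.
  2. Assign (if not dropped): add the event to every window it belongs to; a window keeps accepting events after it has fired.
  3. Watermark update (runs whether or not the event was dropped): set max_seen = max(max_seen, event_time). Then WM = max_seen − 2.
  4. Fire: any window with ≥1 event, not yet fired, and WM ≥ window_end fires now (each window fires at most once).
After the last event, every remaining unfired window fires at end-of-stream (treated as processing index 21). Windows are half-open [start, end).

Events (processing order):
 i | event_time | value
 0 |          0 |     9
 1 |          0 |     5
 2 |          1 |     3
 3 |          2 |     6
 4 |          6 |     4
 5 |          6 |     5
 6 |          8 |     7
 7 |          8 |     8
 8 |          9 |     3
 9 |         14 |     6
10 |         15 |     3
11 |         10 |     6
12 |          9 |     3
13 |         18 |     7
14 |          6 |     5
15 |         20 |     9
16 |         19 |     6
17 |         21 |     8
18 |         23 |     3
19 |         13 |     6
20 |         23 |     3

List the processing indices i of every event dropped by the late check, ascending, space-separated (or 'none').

i=0 t=0 v=9: → [0,3); WM=-2
i=1 t=0 v=5: → [0,3); WM=-2
i=2 t=1 v=3: → [0,4); WM=-1
i=3 t=2 v=6: → [0,5); WM=0
i=4 t=6 v=4: → [6,9); WM=4
i=5 t=6 v=5: → [6,9); WM=4
i=6 t=8 v=7: → [6,11); WM=6
i=7 t=8 v=8: → [6,11); WM=6
i=8 t=9 v=3: → [6,12); WM=7
i=9 t=14 v=6: → [14,17); WM=12
i=10 t=15 v=3: → [14,18); WM=13
i=11 t=10 v=6: DROP (t<13-0); WM=13
i=12 t=9 v=3: DROP (t<13-0); WM=13
i=13 t=18 v=7: → [18,21); WM=16
i=14 t=6 v=5: DROP (t<16-0); WM=16
i=15 t=20 v=9: → [18,23); WM=18
i=16 t=19 v=6: → [18,23); WM=18
i=17 t=21 v=8: → [18,24); WM=19
i=18 t=23 v=3: → [18,26); WM=21
i=19 t=13 v=6: DROP (t<21-0); WM=21
i=20 t=23 v=3: → [18,26); WM=21

11 12 14 19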